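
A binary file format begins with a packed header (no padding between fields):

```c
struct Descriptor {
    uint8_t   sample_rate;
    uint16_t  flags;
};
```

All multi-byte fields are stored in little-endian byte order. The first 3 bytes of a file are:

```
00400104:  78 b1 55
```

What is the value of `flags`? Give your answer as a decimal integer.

`flags` follows `sample_rate` (1 byte), so it starts at byte offset 1 and occupies 2 bytes.
Bytes at offsets 1..2: B1 55.
In little-endian order the low byte comes first in memory.
Reassemble most-significant byte first: 55 B1 → 0x55B1.
0x55B1 = 21937.

21937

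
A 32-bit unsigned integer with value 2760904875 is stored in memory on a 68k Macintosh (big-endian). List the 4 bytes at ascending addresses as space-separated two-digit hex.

2760904875 in hexadecimal, padded to 32 bits, is 0xA49010AB.
Split into bytes (most-significant first): A4 90 10 AB.
Big-endian: lowest address holds the most-significant byte.
So the memory order matches the most-significant-first order: A4 90 10 AB.

A4 90 10 AB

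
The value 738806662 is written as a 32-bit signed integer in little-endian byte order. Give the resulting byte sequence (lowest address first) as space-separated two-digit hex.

738806662 in hexadecimal, padded to 32 bits, is 0x2C094B86.
Split into bytes (most-significant first): 2C 09 4B 86.
Little-endian stores the least-significant byte at the lowest address.
So at ascending addresses the bytes are 86 4B 09 2C.

86 4B 09 2C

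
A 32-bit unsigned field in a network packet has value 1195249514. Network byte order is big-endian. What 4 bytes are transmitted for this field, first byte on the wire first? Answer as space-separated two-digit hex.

1195249514 in hexadecimal, padded to 32 bits, is 0x473E0F6A.
Split into bytes (most-significant first): 47 3E 0F 6A.
Big-endian stores the most-significant byte at the lowest address.
So the memory order matches the most-significant-first order: 47 3E 0F 6A.

47 3E 0F 6A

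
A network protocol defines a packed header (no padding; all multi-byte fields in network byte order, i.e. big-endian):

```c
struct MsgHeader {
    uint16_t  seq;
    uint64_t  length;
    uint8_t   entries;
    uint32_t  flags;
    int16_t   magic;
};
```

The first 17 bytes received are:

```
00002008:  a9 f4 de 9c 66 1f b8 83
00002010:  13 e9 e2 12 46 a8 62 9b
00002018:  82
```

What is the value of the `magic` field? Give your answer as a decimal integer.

`magic` follows `seq` (2 B), `length` (8 B), `entries` (1 B), `flags` (4 B), so it starts at offset 2 + 8 + 1 + 4 = 15 and occupies 2 bytes.
Bytes at offsets 15..16: 9B 82.
Big-endian stores the most-significant byte at the lowest address.
The bytes are already most-significant first: 0x9B82.
Top bit is set, so as a signed 16-bit value this is 0x9B82 − 2^16 = -25726.

-25726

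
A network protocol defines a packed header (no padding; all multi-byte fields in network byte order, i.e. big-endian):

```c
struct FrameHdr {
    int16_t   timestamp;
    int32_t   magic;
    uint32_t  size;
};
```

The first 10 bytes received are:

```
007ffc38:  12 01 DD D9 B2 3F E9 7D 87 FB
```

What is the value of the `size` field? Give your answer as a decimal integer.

3917318139

`size` follows `timestamp` (2 B), `magic` (4 B), so it starts at offset 2 + 4 = 6 and occupies 4 bytes.
Bytes at offsets 6..9: E9 7D 87 FB.
Big-endian: lowest address holds the most-significant byte.
The bytes are already most-significant first: 0xE97D87FB.
0xE97D87FB = 3917318139.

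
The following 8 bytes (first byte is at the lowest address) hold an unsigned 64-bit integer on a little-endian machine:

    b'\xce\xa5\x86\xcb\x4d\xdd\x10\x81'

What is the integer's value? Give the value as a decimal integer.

Little-endian stores the least-significant byte at the lowest address.
Reassemble most-significant byte first: 81 10 DD 4D CB 86 A5 CE → 0x8110DD4DCB86A5CE.
0x8110DD4DCB86A5CE = 9300176556716893646.

9300176556716893646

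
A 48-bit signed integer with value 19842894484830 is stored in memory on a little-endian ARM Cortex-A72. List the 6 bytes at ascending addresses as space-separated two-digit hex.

19842894484830 in hexadecimal, padded to 48 bits, is 0x120C08AD555E.
Split into bytes (most-significant first): 12 0C 08 AD 55 5E.
Little-endian stores the least-significant byte at the lowest address.
So at ascending addresses the bytes are 5E 55 AD 08 0C 12.

5E 55 AD 08 0C 12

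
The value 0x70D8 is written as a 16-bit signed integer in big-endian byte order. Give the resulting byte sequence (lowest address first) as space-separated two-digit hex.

70 D8

Split into bytes (most-significant first): 70 D8.
Big-endian: lowest address holds the most-significant byte.
So the memory order matches the most-significant-first order: 70 D8.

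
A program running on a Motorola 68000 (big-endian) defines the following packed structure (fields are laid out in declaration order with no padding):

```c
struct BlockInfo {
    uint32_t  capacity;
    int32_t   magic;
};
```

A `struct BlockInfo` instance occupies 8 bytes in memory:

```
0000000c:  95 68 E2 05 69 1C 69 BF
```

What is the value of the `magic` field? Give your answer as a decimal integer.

1763469759

`magic` follows `capacity` (4 bytes), so it starts at byte offset 4 and occupies 4 bytes.
Bytes at offsets 4..7: 69 1C 69 BF.
Big-endian stores the most-significant byte at the lowest address.
The bytes are already most-significant first: 0x691C69BF.
0x691C69BF = 1763469759.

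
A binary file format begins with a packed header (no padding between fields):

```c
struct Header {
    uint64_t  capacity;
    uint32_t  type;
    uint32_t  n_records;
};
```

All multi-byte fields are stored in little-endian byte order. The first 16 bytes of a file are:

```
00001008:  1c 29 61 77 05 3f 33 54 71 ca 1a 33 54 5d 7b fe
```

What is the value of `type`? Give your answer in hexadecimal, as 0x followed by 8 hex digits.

0x331ACA71

`type` follows `capacity` (8 bytes), so it starts at byte offset 8 and occupies 4 bytes.
Bytes at offsets 8..11: 71 CA 1A 33.
In little-endian order the low byte comes first in memory.
Reassemble most-significant byte first: 33 1A CA 71 → 0x331ACA71.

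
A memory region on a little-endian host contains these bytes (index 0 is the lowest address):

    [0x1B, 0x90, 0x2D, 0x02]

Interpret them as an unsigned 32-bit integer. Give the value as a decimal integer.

In little-endian order the low byte comes first in memory.
Reassemble most-significant byte first: 02 2D 90 1B → 0x022D901B.
0x022D901B = 36540443.

36540443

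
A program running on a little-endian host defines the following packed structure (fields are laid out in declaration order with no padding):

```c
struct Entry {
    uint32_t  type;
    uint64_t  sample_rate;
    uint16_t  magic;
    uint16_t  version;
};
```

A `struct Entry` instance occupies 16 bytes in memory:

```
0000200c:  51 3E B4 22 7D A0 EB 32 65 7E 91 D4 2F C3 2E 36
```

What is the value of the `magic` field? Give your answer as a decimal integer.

`magic` follows `type` (4 B), `sample_rate` (8 B), so it starts at offset 4 + 8 = 12 and occupies 2 bytes.
Bytes at offsets 12..13: 2F C3.
Little-endian: lowest address holds the least-significant byte.
Reassemble most-significant byte first: C3 2F → 0xC32F.
0xC32F = 49967.

49967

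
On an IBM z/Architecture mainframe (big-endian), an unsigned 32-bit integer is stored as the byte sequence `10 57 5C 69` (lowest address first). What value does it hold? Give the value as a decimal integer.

274160745

In big-endian order the high byte comes first in memory.
The bytes are already most-significant first: 0x10575C69.
0x10575C69 = 274160745.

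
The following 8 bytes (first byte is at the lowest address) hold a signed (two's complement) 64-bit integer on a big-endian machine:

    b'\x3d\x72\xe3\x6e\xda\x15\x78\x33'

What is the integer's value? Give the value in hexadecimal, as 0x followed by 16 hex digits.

In big-endian order the high byte comes first in memory.
The bytes are already most-significant first: 0x3D72E36EDA157833.

0x3D72E36EDA157833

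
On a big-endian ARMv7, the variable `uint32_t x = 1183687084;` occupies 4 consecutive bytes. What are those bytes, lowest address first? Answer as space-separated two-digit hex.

46 8D A1 AC

1183687084 in hexadecimal, padded to 32 bits, is 0x468DA1AC.
Split into bytes (most-significant first): 46 8D A1 AC.
In big-endian order the high byte comes first in memory.
So the memory order matches the most-significant-first order: 46 8D A1 AC.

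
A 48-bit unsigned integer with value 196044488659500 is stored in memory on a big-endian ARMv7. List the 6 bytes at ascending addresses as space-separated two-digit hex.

196044488659500 in hexadecimal, padded to 48 bits, is 0xB24D2A1B522C.
Split into bytes (most-significant first): B2 4D 2A 1B 52 2C.
In big-endian order the high byte comes first in memory.
So the memory order matches the most-significant-first order: B2 4D 2A 1B 52 2C.

B2 4D 2A 1B 52 2C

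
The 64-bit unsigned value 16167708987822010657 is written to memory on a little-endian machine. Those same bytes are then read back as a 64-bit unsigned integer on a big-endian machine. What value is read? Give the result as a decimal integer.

16167708987822010657 in 64-bit hexadecimal is 0xE05F3DAA0B057121.
Stored little-endian, the bytes at ascending addresses are 21 71 05 0B AA 3D 5F E0.
Read back as big-endian, the last byte is least significant, giving 0x2171050BAA3D5FE0.
0x2171050BAA3D5FE0 = 2409712823278854112.

2409712823278854112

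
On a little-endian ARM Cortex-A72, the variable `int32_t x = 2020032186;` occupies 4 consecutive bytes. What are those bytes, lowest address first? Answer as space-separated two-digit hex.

2020032186 in hexadecimal, padded to 32 bits, is 0x78673EBA.
Split into bytes (most-significant first): 78 67 3E BA.
In little-endian order the low byte comes first in memory.
So at ascending addresses the bytes are BA 3E 67 78.

BA 3E 67 78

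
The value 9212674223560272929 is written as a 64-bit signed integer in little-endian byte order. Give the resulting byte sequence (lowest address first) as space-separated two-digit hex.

9212674223560272929 in hexadecimal, padded to 64 bits, is 0x7FD9FE653EB52C21.
Split into bytes (most-significant first): 7F D9 FE 65 3E B5 2C 21.
Little-endian: lowest address holds the least-significant byte.
So at ascending addresses the bytes are 21 2C B5 3E 65 FE D9 7F.

21 2C B5 3E 65 FE D9 7F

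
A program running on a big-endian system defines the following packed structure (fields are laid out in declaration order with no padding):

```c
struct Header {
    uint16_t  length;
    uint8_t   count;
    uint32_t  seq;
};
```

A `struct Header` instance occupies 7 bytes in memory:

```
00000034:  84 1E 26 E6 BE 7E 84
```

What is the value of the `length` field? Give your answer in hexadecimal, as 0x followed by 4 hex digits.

0x841E

`length` is the first field, at byte offset 0, occupying 2 bytes.
Bytes at offsets 0..1: 84 1E.
Big-endian: lowest address holds the most-significant byte.
The bytes are already most-significant first: 0x841E.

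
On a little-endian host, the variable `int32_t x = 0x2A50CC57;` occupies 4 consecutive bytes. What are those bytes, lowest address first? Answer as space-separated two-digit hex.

57 CC 50 2A

Split into bytes (most-significant first): 2A 50 CC 57.
Little-endian stores the least-significant byte at the lowest address.
So at ascending addresses the bytes are 57 CC 50 2A.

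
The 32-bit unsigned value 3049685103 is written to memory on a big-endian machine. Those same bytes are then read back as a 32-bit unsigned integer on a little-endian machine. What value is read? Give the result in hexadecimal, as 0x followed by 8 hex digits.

3049685103 in 32-bit hexadecimal is 0xB5C6806F.
Stored big-endian, the bytes at ascending addresses are B5 C6 80 6F.
Read back as little-endian, the first byte is least significant, giving 0x6F80C6B5.

0x6F80C6B5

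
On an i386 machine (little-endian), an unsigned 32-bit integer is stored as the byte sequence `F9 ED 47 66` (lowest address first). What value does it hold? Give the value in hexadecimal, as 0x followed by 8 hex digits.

Little-endian: lowest address holds the least-significant byte.
Reassemble most-significant byte first: 66 47 ED F9 → 0x6647EDF9.

0x6647EDF9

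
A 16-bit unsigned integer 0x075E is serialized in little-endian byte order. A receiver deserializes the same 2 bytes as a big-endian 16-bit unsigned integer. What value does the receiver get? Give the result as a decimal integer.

24071

Stored little-endian, the bytes at ascending addresses are 5E 07.
Read back as big-endian, the last byte is least significant, giving 0x5E07.
0x5E07 = 24071.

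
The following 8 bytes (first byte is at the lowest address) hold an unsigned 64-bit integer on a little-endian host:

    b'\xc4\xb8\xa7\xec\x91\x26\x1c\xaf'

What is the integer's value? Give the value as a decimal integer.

Little-endian: lowest address holds the least-significant byte.
Reassemble most-significant byte first: AF 1C 26 91 EC A7 B8 C4 → 0xAF1C2691ECA7B8C4.
0xAF1C2691ECA7B8C4 = 12618002664167815364.

12618002664167815364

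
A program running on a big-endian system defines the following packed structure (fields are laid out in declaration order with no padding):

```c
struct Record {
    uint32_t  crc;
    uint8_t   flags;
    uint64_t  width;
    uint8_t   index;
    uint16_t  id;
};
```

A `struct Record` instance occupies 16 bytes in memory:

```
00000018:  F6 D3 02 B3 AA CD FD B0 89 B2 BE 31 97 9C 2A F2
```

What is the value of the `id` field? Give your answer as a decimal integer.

`id` follows `crc` (4 B), `flags` (1 B), `width` (8 B), `index` (1 B), so it starts at offset 4 + 1 + 8 + 1 = 14 and occupies 2 bytes.
Bytes at offsets 14..15: 2A F2.
Big-endian: lowest address holds the most-significant byte.
The bytes are already most-significant first: 0x2AF2.
0x2AF2 = 10994.

10994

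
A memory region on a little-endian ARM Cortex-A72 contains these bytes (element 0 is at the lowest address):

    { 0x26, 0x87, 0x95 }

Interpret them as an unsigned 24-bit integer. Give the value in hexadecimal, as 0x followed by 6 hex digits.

Little-endian stores the least-significant byte at the lowest address.
Reassemble most-significant byte first: 95 87 26 → 0x958726.

0x958726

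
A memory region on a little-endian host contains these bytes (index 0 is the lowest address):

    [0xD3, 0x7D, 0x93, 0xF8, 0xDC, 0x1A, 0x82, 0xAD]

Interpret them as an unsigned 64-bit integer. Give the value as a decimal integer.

Little-endian: lowest address holds the least-significant byte.
Reassemble most-significant byte first: AD 82 1A DC F8 93 7D D3 → 0xAD821ADCF8937DD3.
0xAD821ADCF8937DD3 = 12502585051899461075.

12502585051899461075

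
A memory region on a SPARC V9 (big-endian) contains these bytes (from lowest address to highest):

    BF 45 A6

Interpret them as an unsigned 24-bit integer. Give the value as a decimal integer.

12535206

Big-endian stores the most-significant byte at the lowest address.
The bytes are already most-significant first: 0xBF45A6.
0xBF45A6 = 12535206.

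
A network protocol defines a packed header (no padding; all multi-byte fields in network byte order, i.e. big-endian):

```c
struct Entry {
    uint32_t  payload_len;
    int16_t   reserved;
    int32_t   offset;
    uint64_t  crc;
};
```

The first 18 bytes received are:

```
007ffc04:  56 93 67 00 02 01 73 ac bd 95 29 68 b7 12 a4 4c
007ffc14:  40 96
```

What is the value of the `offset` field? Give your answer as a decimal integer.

1940700565

`offset` follows `payload_len` (4 B), `reserved` (2 B), so it starts at offset 4 + 2 = 6 and occupies 4 bytes.
Bytes at offsets 6..9: 73 AC BD 95.
Big-endian stores the most-significant byte at the lowest address.
The bytes are already most-significant first: 0x73ACBD95.
0x73ACBD95 = 1940700565.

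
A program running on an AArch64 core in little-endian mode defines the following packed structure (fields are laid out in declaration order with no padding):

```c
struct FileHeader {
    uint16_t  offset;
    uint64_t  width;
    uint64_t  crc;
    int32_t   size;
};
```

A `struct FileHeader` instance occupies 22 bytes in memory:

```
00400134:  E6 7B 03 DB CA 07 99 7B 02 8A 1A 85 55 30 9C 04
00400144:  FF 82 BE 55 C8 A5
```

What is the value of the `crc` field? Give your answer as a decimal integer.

9439268412864169242

`crc` follows `offset` (2 B), `width` (8 B), so it starts at offset 2 + 8 = 10 and occupies 8 bytes.
Bytes at offsets 10..17: 1A 85 55 30 9C 04 FF 82.
In little-endian order the low byte comes first in memory.
Reassemble most-significant byte first: 82 FF 04 9C 30 55 85 1A → 0x82FF049C3055851A.
0x82FF049C3055851A = 9439268412864169242.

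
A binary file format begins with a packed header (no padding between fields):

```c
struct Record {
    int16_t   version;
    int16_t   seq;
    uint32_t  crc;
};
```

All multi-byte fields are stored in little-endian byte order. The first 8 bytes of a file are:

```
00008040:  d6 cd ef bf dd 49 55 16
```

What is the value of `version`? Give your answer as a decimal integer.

`version` is the first field, at byte offset 0, occupying 2 bytes.
Bytes at offsets 0..1: D6 CD.
In little-endian order the low byte comes first in memory.
Reassemble most-significant byte first: CD D6 → 0xCDD6.
Top bit is set, so as a signed 16-bit value this is 0xCDD6 − 2^16 = -12842.

-12842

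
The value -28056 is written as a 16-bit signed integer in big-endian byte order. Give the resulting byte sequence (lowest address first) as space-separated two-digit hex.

92 68

Two's complement of -28056 in 16 bits: 28056 = 0x6D98; invert → 0x9267; add 1 → 0x9268.
Split into bytes (most-significant first): 92 68.
Big-endian: lowest address holds the most-significant byte.
So the memory order matches the most-significant-first order: 92 68.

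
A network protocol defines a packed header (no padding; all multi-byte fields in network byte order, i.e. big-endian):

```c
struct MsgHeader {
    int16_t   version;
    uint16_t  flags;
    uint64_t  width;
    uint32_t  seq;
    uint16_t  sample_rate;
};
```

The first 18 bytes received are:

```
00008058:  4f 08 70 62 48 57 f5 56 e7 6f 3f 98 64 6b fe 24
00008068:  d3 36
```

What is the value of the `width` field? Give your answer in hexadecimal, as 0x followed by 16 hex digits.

`width` follows `version` (2 B), `flags` (2 B), so it starts at offset 2 + 2 = 4 and occupies 8 bytes.
Bytes at offsets 4..11: 48 57 F5 56 E7 6F 3F 98.
In big-endian order the high byte comes first in memory.
The bytes are already most-significant first: 0x4857F556E76F3F98.

0x4857F556E76F3F98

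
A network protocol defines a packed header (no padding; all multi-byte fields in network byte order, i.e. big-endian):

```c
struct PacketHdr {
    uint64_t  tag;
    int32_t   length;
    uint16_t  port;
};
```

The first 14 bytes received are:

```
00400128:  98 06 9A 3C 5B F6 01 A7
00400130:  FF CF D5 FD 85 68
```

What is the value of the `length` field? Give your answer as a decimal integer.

`length` follows `tag` (8 bytes), so it starts at byte offset 8 and occupies 4 bytes.
Bytes at offsets 8..11: FF CF D5 FD.
In big-endian order the high byte comes first in memory.
The bytes are already most-significant first: 0xFFCFD5FD.
Top bit is set, so as a signed 32-bit value this is 0xFFCFD5FD − 2^32 = -3156483.

-3156483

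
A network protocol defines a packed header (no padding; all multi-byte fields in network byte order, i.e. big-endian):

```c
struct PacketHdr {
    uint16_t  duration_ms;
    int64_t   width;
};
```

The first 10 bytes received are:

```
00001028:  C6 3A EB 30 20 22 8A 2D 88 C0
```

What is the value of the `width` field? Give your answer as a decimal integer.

-1499663343195158336

`width` follows `duration_ms` (2 bytes), so it starts at byte offset 2 and occupies 8 bytes.
Bytes at offsets 2..9: EB 30 20 22 8A 2D 88 C0.
In big-endian order the high byte comes first in memory.
The bytes are already most-significant first: 0xEB3020228A2D88C0.
Top bit is set, so as a signed 64-bit value this is 0xEB3020228A2D88C0 − 2^64 = -1499663343195158336.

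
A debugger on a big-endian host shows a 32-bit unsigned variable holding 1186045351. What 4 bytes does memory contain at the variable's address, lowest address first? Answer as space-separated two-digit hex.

1186045351 in hexadecimal, padded to 32 bits, is 0x46B19DA7.
Split into bytes (most-significant first): 46 B1 9D A7.
Big-endian: lowest address holds the most-significant byte.
So the memory order matches the most-significant-first order: 46 B1 9D A7.

46 B1 9D A7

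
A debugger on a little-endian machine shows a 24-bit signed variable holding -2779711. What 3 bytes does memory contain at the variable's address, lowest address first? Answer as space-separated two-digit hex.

C1 95 D5

Two's complement of -2779711 in 24 bits: 2779711 = 0x2A6A3F; invert → 0xD595C0; add 1 → 0xD595C1.
Split into bytes (most-significant first): D5 95 C1.
Little-endian: lowest address holds the least-significant byte.
So at ascending addresses the bytes are C1 95 D5.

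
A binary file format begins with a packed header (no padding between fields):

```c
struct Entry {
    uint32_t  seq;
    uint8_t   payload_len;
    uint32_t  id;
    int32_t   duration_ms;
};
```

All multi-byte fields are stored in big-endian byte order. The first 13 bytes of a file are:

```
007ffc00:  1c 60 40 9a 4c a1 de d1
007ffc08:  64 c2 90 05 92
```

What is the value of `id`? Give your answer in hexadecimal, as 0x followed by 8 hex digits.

0xA1DED164

`id` follows `seq` (4 B), `payload_len` (1 B), so it starts at offset 4 + 1 = 5 and occupies 4 bytes.
Bytes at offsets 5..8: A1 DE D1 64.
In big-endian order the high byte comes first in memory.
The bytes are already most-significant first: 0xA1DED164.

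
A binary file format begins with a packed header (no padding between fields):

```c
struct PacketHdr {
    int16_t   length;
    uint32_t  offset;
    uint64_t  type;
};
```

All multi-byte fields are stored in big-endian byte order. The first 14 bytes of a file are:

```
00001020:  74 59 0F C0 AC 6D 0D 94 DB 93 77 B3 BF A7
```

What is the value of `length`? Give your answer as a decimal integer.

29785

`length` is the first field, at byte offset 0, occupying 2 bytes.
Bytes at offsets 0..1: 74 59.
Big-endian stores the most-significant byte at the lowest address.
The bytes are already most-significant first: 0x7459.
0x7459 = 29785.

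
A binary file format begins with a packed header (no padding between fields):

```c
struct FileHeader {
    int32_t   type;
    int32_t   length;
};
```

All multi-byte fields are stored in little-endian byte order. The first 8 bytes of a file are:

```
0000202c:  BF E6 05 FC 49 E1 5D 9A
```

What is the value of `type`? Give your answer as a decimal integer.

-66722113

`type` is the first field, at byte offset 0, occupying 4 bytes.
Bytes at offsets 0..3: BF E6 05 FC.
Little-endian stores the least-significant byte at the lowest address.
Reassemble most-significant byte first: FC 05 E6 BF → 0xFC05E6BF.
Top bit is set, so as a signed 32-bit value this is 0xFC05E6BF − 2^32 = -66722113.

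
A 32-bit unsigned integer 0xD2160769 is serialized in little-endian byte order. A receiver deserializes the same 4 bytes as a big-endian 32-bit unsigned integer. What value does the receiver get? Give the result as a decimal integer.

1762072274

Stored little-endian, the bytes at ascending addresses are 69 07 16 D2.
Read back as big-endian, the last byte is least significant, giving 0x690716D2.
0x690716D2 = 1762072274.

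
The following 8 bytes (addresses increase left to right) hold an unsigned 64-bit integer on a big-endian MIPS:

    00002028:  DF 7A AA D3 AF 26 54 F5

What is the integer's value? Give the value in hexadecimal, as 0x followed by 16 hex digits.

Big-endian stores the most-significant byte at the lowest address.
The bytes are already most-significant first: 0xDF7AAAD3AF2654F5.

0xDF7AAAD3AF2654F5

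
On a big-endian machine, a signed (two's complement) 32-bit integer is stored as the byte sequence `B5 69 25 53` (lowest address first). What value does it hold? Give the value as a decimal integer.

-1251400365

Big-endian stores the most-significant byte at the lowest address.
The bytes are already most-significant first: 0xB5692553.
Top bit is set, so as a signed 32-bit value this is 0xB5692553 − 2^32 = -1251400365.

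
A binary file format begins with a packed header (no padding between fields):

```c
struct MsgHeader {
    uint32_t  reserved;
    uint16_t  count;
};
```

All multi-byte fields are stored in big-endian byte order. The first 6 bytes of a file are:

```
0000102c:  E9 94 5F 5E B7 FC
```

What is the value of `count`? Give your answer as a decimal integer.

47100

`count` follows `reserved` (4 bytes), so it starts at byte offset 4 and occupies 2 bytes.
Bytes at offsets 4..5: B7 FC.
Big-endian stores the most-significant byte at the lowest address.
The bytes are already most-significant first: 0xB7FC.
0xB7FC = 47100.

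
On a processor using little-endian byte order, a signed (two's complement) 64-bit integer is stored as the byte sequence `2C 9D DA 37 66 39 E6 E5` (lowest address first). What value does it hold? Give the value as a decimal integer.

-1880752683194082004

Little-endian stores the least-significant byte at the lowest address.
Reassemble most-significant byte first: E5 E6 39 66 37 DA 9D 2C → 0xE5E6396637DA9D2C.
Top bit is set, so as a signed 64-bit value this is 0xE5E6396637DA9D2C − 2^64 = -1880752683194082004.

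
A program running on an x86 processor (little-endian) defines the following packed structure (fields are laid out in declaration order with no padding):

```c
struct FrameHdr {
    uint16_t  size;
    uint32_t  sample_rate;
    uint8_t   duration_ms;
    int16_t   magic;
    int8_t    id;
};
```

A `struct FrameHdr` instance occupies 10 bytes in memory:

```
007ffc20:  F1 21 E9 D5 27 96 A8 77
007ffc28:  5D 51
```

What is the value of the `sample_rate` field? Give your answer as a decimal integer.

`sample_rate` follows `size` (2 bytes), so it starts at byte offset 2 and occupies 4 bytes.
Bytes at offsets 2..5: E9 D5 27 96.
Little-endian: lowest address holds the least-significant byte.
Reassemble most-significant byte first: 96 27 D5 E9 → 0x9627D5E9.
0x9627D5E9 = 2519193065.

2519193065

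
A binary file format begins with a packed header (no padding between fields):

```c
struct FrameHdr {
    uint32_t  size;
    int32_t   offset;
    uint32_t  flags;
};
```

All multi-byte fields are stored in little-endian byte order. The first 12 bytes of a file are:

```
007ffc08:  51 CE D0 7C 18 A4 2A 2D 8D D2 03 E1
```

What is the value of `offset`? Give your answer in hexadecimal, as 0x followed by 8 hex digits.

0x2D2AA418

`offset` follows `size` (4 bytes), so it starts at byte offset 4 and occupies 4 bytes.
Bytes at offsets 4..7: 18 A4 2A 2D.
Little-endian: lowest address holds the least-significant byte.
Reassemble most-significant byte first: 2D 2A A4 18 → 0x2D2AA418.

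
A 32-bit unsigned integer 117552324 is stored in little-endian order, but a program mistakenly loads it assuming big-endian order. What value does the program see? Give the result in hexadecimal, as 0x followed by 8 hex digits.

117552324 in 32-bit hexadecimal is 0x0701B4C4.
Stored little-endian, the bytes at ascending addresses are C4 B4 01 07.
Read back as big-endian, the last byte is least significant, giving 0xC4B40107.

0xC4B40107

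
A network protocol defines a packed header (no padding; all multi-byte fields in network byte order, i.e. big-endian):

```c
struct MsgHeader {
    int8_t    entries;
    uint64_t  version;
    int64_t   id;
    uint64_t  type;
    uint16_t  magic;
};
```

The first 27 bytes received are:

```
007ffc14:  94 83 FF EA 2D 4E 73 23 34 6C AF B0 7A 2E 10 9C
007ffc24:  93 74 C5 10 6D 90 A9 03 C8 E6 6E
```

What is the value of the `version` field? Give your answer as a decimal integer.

9511578418340373300

`version` follows `entries` (1 byte), so it starts at byte offset 1 and occupies 8 bytes.
Bytes at offsets 1..8: 83 FF EA 2D 4E 73 23 34.
In big-endian order the high byte comes first in memory.
The bytes are already most-significant first: 0x83FFEA2D4E732334.
0x83FFEA2D4E732334 = 9511578418340373300.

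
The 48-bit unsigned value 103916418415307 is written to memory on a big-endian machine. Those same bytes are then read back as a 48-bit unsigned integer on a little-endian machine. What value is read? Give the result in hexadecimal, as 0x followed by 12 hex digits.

0xCBBA34ED825E

103916418415307 in 48-bit hexadecimal is 0x5E82ED34BACB.
Stored big-endian, the bytes at ascending addresses are 5E 82 ED 34 BA CB.
Read back as little-endian, the first byte is least significant, giving 0xCBBA34ED825E.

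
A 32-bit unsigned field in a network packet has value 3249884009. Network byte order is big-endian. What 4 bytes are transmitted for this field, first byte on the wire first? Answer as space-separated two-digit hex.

3249884009 in hexadecimal, padded to 32 bits, is 0xC1B54B69.
Split into bytes (most-significant first): C1 B5 4B 69.
Big-endian stores the most-significant byte at the lowest address.
So the memory order matches the most-significant-first order: C1 B5 4B 69.

C1 B5 4B 69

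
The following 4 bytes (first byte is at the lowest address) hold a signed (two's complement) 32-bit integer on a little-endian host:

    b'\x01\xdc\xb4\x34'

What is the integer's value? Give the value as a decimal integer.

Little-endian: lowest address holds the least-significant byte.
Reassemble most-significant byte first: 34 B4 DC 01 → 0x34B4DC01.
0x34B4DC01 = 884268033.

884268033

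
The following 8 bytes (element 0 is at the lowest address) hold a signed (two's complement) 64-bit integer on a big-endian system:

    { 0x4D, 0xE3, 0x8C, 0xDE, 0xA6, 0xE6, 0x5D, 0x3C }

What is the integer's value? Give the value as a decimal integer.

5612484448544513340

Big-endian: lowest address holds the most-significant byte.
The bytes are already most-significant first: 0x4DE38CDEA6E65D3C.
0x4DE38CDEA6E65D3C = 5612484448544513340.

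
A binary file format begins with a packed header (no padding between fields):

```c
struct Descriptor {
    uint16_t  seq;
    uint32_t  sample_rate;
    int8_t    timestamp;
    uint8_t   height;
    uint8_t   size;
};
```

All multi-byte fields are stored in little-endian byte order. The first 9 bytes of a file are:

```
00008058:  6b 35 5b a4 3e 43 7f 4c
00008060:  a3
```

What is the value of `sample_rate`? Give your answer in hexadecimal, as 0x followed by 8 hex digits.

0x433EA45B

`sample_rate` follows `seq` (2 bytes), so it starts at byte offset 2 and occupies 4 bytes.
Bytes at offsets 2..5: 5B A4 3E 43.
Little-endian stores the least-significant byte at the lowest address.
Reassemble most-significant byte first: 43 3E A4 5B → 0x433EA45B.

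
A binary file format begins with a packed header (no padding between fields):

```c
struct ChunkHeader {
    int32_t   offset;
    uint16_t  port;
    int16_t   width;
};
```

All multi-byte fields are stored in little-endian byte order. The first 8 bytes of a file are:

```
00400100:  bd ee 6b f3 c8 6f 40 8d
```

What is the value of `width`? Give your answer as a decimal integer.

`width` follows `offset` (4 B), `port` (2 B), so it starts at offset 4 + 2 = 6 and occupies 2 bytes.
Bytes at offsets 6..7: 40 8D.
Little-endian: lowest address holds the least-significant byte.
Reassemble most-significant byte first: 8D 40 → 0x8D40.
Top bit is set, so as a signed 16-bit value this is 0x8D40 − 2^16 = -29376.

-29376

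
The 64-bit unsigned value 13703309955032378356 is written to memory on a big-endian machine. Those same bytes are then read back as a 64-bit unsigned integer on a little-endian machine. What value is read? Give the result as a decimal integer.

17612389591211256766

13703309955032378356 in 64-bit hexadecimal is 0xBE2BEFCD04C76BF4.
Stored big-endian, the bytes at ascending addresses are BE 2B EF CD 04 C7 6B F4.
Read back as little-endian, the first byte is least significant, giving 0xF46BC704CDEF2BBE.
0xF46BC704CDEF2BBE = 17612389591211256766.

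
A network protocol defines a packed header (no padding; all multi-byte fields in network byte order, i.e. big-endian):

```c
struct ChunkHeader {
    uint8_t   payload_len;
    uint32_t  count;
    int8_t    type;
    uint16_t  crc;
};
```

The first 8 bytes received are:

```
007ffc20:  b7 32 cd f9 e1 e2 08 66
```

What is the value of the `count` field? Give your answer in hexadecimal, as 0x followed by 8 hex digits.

0x32CDF9E1

`count` follows `payload_len` (1 byte), so it starts at byte offset 1 and occupies 4 bytes.
Bytes at offsets 1..4: 32 CD F9 E1.
Big-endian stores the most-significant byte at the lowest address.
The bytes are already most-significant first: 0x32CDF9E1.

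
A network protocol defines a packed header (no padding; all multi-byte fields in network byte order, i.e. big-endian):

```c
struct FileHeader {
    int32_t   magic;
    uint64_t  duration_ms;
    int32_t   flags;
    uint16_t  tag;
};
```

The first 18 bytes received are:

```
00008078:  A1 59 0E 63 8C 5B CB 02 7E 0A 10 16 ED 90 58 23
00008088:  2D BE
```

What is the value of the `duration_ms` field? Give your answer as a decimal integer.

`duration_ms` follows `magic` (4 bytes), so it starts at byte offset 4 and occupies 8 bytes.
Bytes at offsets 4..11: 8C 5B CB 02 7E 0A 10 16.
Big-endian stores the most-significant byte at the lowest address.
The bytes are already most-significant first: 0x8C5BCB027E0A1016.
0x8C5BCB027E0A1016 = 10113900599755542550.

10113900599755542550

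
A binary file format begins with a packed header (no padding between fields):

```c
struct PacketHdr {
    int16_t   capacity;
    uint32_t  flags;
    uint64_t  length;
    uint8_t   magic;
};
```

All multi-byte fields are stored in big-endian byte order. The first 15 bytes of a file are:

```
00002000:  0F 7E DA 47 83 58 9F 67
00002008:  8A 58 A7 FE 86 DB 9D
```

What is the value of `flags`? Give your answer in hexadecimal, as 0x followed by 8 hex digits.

`flags` follows `capacity` (2 bytes), so it starts at byte offset 2 and occupies 4 bytes.
Bytes at offsets 2..5: DA 47 83 58.
Big-endian: lowest address holds the most-significant byte.
The bytes are already most-significant first: 0xDA478358.

0xDA478358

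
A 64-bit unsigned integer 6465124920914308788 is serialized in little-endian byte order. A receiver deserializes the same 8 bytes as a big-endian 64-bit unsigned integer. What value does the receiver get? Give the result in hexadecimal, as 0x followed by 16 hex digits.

6465124920914308788 in 64-bit hexadecimal is 0x59B8BCDCA39F6EB4.
Stored little-endian, the bytes at ascending addresses are B4 6E 9F A3 DC BC B8 59.
Read back as big-endian, the last byte is least significant, giving 0xB46E9FA3DCBCB859.

0xB46E9FA3DCBCB859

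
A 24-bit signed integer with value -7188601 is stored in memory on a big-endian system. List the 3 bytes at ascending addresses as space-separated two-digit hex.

92 4F 87

Two's complement of -7188601 in 24 bits: 7188601 = 0x6DB079; invert → 0x924F86; add 1 → 0x924F87.
Split into bytes (most-significant first): 92 4F 87.
In big-endian order the high byte comes first in memory.
So the memory order matches the most-significant-first order: 92 4F 87.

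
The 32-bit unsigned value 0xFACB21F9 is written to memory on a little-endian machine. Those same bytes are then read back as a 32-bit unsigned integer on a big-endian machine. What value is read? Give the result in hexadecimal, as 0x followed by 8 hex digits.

Stored little-endian, the bytes at ascending addresses are F9 21 CB FA.
Read back as big-endian, the last byte is least significant, giving 0xF921CBFA.

0xF921CBFA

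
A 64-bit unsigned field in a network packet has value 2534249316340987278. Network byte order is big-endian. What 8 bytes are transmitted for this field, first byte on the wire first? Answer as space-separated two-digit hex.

2534249316340987278 in hexadecimal, padded to 64 bits, is 0x232B765380C7F58E.
Split into bytes (most-significant first): 23 2B 76 53 80 C7 F5 8E.
Big-endian: lowest address holds the most-significant byte.
So the memory order matches the most-significant-first order: 23 2B 76 53 80 C7 F5 8E.

23 2B 76 53 80 C7 F5 8E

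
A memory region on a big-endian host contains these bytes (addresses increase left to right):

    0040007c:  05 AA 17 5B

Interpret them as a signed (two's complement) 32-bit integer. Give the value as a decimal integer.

95033179

Big-endian stores the most-significant byte at the lowest address.
The bytes are already most-significant first: 0x05AA175B.
0x05AA175B = 95033179.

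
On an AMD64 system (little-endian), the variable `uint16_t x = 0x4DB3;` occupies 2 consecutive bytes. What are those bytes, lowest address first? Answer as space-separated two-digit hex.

B3 4D

Split into bytes (most-significant first): 4D B3.
Little-endian: lowest address holds the least-significant byte.
So at ascending addresses the bytes are B3 4D.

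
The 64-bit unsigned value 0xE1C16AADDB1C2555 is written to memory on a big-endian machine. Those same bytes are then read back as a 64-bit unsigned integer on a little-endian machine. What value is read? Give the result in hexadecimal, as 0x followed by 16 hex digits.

0x55251CDBAD6AC1E1

Stored big-endian, the bytes at ascending addresses are E1 C1 6A AD DB 1C 25 55.
Read back as little-endian, the first byte is least significant, giving 0x55251CDBAD6AC1E1.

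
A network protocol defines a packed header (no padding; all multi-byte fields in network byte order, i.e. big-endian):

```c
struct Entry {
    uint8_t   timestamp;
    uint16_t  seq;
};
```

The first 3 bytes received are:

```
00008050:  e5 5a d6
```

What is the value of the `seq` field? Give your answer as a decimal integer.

`seq` follows `timestamp` (1 byte), so it starts at byte offset 1 and occupies 2 bytes.
Bytes at offsets 1..2: 5A D6.
Big-endian stores the most-significant byte at the lowest address.
The bytes are already most-significant first: 0x5AD6.
0x5AD6 = 23254.

23254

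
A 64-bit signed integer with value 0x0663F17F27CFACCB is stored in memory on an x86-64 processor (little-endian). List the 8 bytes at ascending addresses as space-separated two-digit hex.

Split into bytes (most-significant first): 06 63 F1 7F 27 CF AC CB.
Little-endian: lowest address holds the least-significant byte.
So at ascending addresses the bytes are CB AC CF 27 7F F1 63 06.

CB AC CF 27 7F F1 63 06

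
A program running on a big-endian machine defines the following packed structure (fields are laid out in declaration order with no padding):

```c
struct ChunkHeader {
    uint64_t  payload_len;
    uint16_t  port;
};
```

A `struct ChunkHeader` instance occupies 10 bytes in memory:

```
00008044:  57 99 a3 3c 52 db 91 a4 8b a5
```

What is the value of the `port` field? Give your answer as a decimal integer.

`port` follows `payload_len` (8 bytes), so it starts at byte offset 8 and occupies 2 bytes.
Bytes at offsets 8..9: 8B A5.
Big-endian stores the most-significant byte at the lowest address.
The bytes are already most-significant first: 0x8BA5.
0x8BA5 = 35749.

35749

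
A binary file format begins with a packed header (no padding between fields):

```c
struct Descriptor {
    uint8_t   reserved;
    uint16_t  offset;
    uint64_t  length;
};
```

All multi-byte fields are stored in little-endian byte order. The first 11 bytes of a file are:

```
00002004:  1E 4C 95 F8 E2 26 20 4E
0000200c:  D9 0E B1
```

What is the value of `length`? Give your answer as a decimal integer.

`length` follows `reserved` (1 B), `offset` (2 B), so it starts at offset 1 + 2 = 3 and occupies 8 bytes.
Bytes at offsets 3..10: F8 E2 26 20 4E D9 0E B1.
Little-endian: lowest address holds the least-significant byte.
Reassemble most-significant byte first: B1 0E D9 4E 20 26 E2 F8 → 0xB10ED94E2026E2F8.
0xB10ED94E2026E2F8 = 12758373723957289720.

12758373723957289720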